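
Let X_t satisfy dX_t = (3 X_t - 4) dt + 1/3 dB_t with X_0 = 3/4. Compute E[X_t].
E[X_t] = 4/3 - 7*exp(3*t)/12

Taking expectations and using E[dB_t] = 0, the mean m(t) = E[X_t] satisfies the ODE m'(t) = a m(t) + b with m(0) = x_0. With a = 3, b = -4, x_0 = 3/4, the solution is
  m(t) = x_0 * exp(a t) + (b/a) * (exp(a t) - 1)
       = (3/4) * exp(3 t) + ((-4)/3) * (exp(3 t) - 1)
       = 4/3 - 7*exp(3*t)/12.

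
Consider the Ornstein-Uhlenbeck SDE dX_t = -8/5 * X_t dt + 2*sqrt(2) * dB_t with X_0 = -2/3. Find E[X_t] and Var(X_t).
E[X_t] = -2*exp(-8*t/5)/3; Var(X_t) = 5/2 - 5*exp(-16*t/5)/2

The OU SDE dX = -theta X dt + sigma dB admits the integrating factor exp(theta t): d(exp(theta t) X_t) = sigma exp(theta t) dB_t. Integrating from 0 to t:
  X_t = x_0 * exp(-theta t) + sigma * int_0^t exp(-theta (t-s)) dB_s.
The Itô integral has mean 0 and (by the Itô isometry) variance sigma^2 * int_0^t exp(-2 theta (t - s)) ds = sigma^2 * (1 - exp(-2 theta t)) / (2 theta).
With theta = 8/5, sigma = 2*sqrt(2), x_0 = -2/3:
  E[X_t] = -2/3 * exp(-8/5 t) = -2*exp(-8*t/5)/3
  Var(X_t) = (2*sqrt(2))^2 * (1 - exp(-2*8/5 t)) / (2 * 8/5) = 5/2 - 5*exp(-16*t/5)/2.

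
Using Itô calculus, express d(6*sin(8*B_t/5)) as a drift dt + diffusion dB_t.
d(6*sin(8*B_t/5)) = (-192*sin(8*B_t/5)/25) dt + (48*cos(8*B_t/5)/5) dB_t

Itô's formula for f(B_t) gives d f(B_t) = f'(B_t) dB_t + (1/2) f''(B_t) dt. Compute derivatives of f(x) = 6*sin(8*x/5):
  f'(x)  = 48*cos(8*x/5)/5
  f''(x) = -384*sin(8*x/5)/25
Substitute x = B_t and multiply the f'' term by 1/2:
  drift     = (1/2) * (-384*sin(8*x/5)/25) evaluated at B_t = -192*sin(8*B_t/5)/25
  diffusion = (48*cos(8*x/5)/5) evaluated at B_t = 48*cos(8*B_t/5)/5
Therefore d(6*sin(8*B_t/5)) = (-192*sin(8*B_t/5)/25) dt + (48*cos(8*B_t/5)/5) dB_t.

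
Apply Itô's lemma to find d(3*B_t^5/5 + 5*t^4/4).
d(3*B_t^5/5 + 5*t^4/4) = (6*B_t^3 + 5*t^3) dt + (3*B_t^4) dB_t

Itô's formula for f(t, x): d f(t, B_t) = (f_t + (1/2) f_xx) dt + f_x dB_t. Compute partials of f(t, x) = 5*t^4/4 + 3*x^5/5:
  f_t(t,x)  = 5*t^3
  f_x(t,x)  = 3*x^4
  f_xx(t,x) = 12*x^3
Assemble drift = f_t + (1/2) f_xx = 5*t^3 + 6*x^3 and diffusion = f_x = 3*x^4. Substituting x = B_t:
  d(3*B_t^5/5 + 5*t^4/4) = (6*B_t^3 + 5*t^3) dt + (3*B_t^4) dB_t.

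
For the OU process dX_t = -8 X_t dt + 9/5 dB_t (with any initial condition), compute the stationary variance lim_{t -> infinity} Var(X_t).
lim Var(X_t) = 81/400

The OU SDE dX = -theta X dt + sigma dB admits the integrating factor exp(theta t): d(exp(theta t) X_t) = sigma exp(theta t) dB_t. Integrating from 0 to t gives X_t = x_0 * exp(-theta t) + sigma * int_0^t exp(-theta (t-s)) dB_s for any initial x_0. The Itô integral has variance (by the Itô isometry) sigma^2 * int_0^t exp(-2 theta (t - s)) ds = sigma^2 * (1 - exp(-2 theta t)) / (2 theta), independent of x_0.
With theta = 8, sigma = 9/5:
  Var(X_t) = (9/5)^2 * (1 - exp(-2*8 t)) / (2 * 8) = 81/400 - 81*exp(-16*t)/400.
As t -> infinity, exp(-2*8 t) -> 0, so the stationary variance is sigma^2 / (2 theta) = 81/400.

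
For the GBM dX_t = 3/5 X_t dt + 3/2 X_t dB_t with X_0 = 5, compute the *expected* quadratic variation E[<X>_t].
E[<X>_t] = 375*exp(69*t/20)/23 - 375/23

<X>_t = int_0^t ((3/2) * X_s)^2 ds. Taking expectation inside the integral: E[<X>_t] = (3/2)^2 * int_0^t E[X_s^2] ds. For GBM, E[X_s^2] = x_0^2 * exp((2 mu + sigma^2) s). Integrating:
  E[<X>_t] = (3/2)^2 * 5^2 * (exp((2*(3/5) + (3/2)^2) t) - 1) / (2*(3/5) + (3/2)^2)
           = (3/2)^2 * 5^2 * (exp((69/20) t) - 1) / (69/20) = 375*exp(69*t/20)/23 - 375/23.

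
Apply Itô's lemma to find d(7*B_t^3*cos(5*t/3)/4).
d(7*B_t^3*cos(5*t/3)/4) = (7*B_t*(-5*B_t^2*sin(5*t/3) + 9*cos(5*t/3))/12) dt + (21*B_t^2*cos(5*t/3)/4) dB_t

Itô's formula for f(t, x): d f(t, B_t) = (f_t + (1/2) f_xx) dt + f_x dB_t. Compute partials of f(t, x) = 7*x^3*cos(5*t/3)/4:
  f_t(t,x)  = -35*x^3*sin(5*t/3)/12
  f_x(t,x)  = 21*x^2*cos(5*t/3)/4
  f_xx(t,x) = 21*x*cos(5*t/3)/2
Assemble drift = f_t + (1/2) f_xx = 7*x*(-5*x^2*sin(5*t/3) + 9*cos(5*t/3))/12 and diffusion = f_x = 21*x^2*cos(5*t/3)/4. Substituting x = B_t:
  d(7*B_t^3*cos(5*t/3)/4) = (7*B_t*(-5*B_t^2*sin(5*t/3) + 9*cos(5*t/3))/12) dt + (21*B_t^2*cos(5*t/3)/4) dB_t.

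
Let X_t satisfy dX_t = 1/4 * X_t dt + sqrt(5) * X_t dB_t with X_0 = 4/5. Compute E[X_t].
E[X_t] = 4*exp(t/4)/5

For GBM dX = mu X dt + sigma X dB with X_0 = x_0, apply Itô to Y = log X: dY = (mu - sigma^2/2) dt + sigma dB, so Y_t = log(x_0) + (mu - sigma^2/2) t + sigma B_t and hence X_t = x_0 * exp((mu - sigma^2/2) t + sigma B_t).
With mu = 1/4, sigma = sqrt(5), x_0 = 4/5, this gives:
  X_t = 4/5 * exp((-9/4) * t + (sqrt(5)) * B_t).
Since sigma*B_t ~ Normal(0, sigma^2 t), E[exp(sigma*B_t)] = exp(sigma^2 t / 2); so E[X_t] = x_0 * exp((mu - sigma^2/2) t) * exp(sigma^2 t / 2) = x_0 * exp(mu t) = 4*exp(t/4)/5.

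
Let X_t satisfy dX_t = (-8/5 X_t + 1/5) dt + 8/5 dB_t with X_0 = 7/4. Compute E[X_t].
E[X_t] = 1/8 + 13*exp(-8*t/5)/8

Taking expectations and using E[dB_t] = 0, the mean m(t) = E[X_t] satisfies the ODE m'(t) = a m(t) + b with m(0) = x_0. With a = -8/5, b = 1/5, x_0 = 7/4, the solution is
  m(t) = x_0 * exp(a t) + (b/a) * (exp(a t) - 1)
       = (7/4) * exp((-8/5) t) + ((1/5)/(-8/5)) * (exp((-8/5) t) - 1)
       = 1/8 + 13*exp(-8*t/5)/8.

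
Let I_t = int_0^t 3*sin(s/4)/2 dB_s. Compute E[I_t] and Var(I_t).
E[I_t] = 0; Var(I_t) = 9*t/8 - 9*sin(t/2)/4

The Itô integral of a deterministic integrand f(s) has mean 0 because each increment f(s) * (B_{s+ds} - B_s) has mean 0. By the Itô isometry:
  Var( int_0^t f(s) dB_s ) = E[ (int_0^t f(s) dB_s)^2 ] = int_0^t f(s)^2 ds.
Here f(s) = 3*sin(s/4)/2, so f(s)^2 = 9*sin(s/4)^2/4. Integrate:
  int_0^t (9*sin(s/4)^2/4) ds = 9*t/8 - 9*sin(t/2)/4.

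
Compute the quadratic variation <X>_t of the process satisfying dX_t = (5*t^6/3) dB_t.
<X>_t = 25*t^13/117

For an Itô process dX_t = a(t) dt + b(t) dB_t, the quadratic variation is <X>_t = int_0^t b(s)^2 ds (the drift term does not contribute). Here b(s) = 5*s^6/3, so
  b(s)^2 = 25*s^12/9.
Integrating from 0 to t:
  <X>_t = int_0^t (25*s^12/9) ds = 25*t^13/117.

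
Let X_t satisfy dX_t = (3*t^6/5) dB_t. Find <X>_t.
<X>_t = 9*t^13/325

For an Itô process dX_t = a(t) dt + b(t) dB_t, the quadratic variation is <X>_t = int_0^t b(s)^2 ds (the drift term does not contribute). Here b(s) = 3*s^6/5, so
  b(s)^2 = 9*s^12/25.
Integrating from 0 to t:
  <X>_t = int_0^t (9*s^12/25) ds = 9*t^13/325.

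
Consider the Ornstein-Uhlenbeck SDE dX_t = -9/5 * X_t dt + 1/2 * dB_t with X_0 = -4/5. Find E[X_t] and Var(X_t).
E[X_t] = -4*exp(-9*t/5)/5; Var(X_t) = 5/72 - 5*exp(-18*t/5)/72

The OU SDE dX = -theta X dt + sigma dB admits the integrating factor exp(theta t): d(exp(theta t) X_t) = sigma exp(theta t) dB_t. Integrating from 0 to t:
  X_t = x_0 * exp(-theta t) + sigma * int_0^t exp(-theta (t-s)) dB_s.
The Itô integral has mean 0 and (by the Itô isometry) variance sigma^2 * int_0^t exp(-2 theta (t - s)) ds = sigma^2 * (1 - exp(-2 theta t)) / (2 theta).
With theta = 9/5, sigma = 1/2, x_0 = -4/5:
  E[X_t] = -4/5 * exp(-9/5 t) = -4*exp(-9*t/5)/5
  Var(X_t) = (1/2)^2 * (1 - exp(-2*9/5 t)) / (2 * 9/5) = 5/72 - 5*exp(-18*t/5)/72.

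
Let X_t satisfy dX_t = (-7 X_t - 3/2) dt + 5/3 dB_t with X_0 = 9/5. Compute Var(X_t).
Var(X_t) = 25/126 - 25*exp(-14*t)/126

The variance V(t) = Var(X_t) satisfies V'(t) = 2 a V(t) + c^2 with V(0) = 0 (drift coefficient is linear in X, diffusion is constant). With a = -7, c = 5/3, the solution is
  V(t) = (c^2 / (2 a)) * (exp(2 a t) - 1)
       = ((5/3)^2 / (2*(-7))) * (exp((-14) t) - 1)
       = 25/126 - 25*exp(-14*t)/126.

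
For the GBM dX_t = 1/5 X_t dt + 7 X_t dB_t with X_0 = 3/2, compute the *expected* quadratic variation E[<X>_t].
E[<X>_t] = 2205*exp(247*t/5)/988 - 2205/988

<X>_t = int_0^t (7 * X_s)^2 ds. Taking expectation inside the integral: E[<X>_t] = 7^2 * int_0^t E[X_s^2] ds. For GBM, E[X_s^2] = x_0^2 * exp((2 mu + sigma^2) s). Integrating:
  E[<X>_t] = 7^2 * (3/2)^2 * (exp((2*(1/5) + 7^2) t) - 1) / (2*(1/5) + 7^2)
           = 7^2 * (3/2)^2 * (exp((247/5) t) - 1) / (247/5) = 2205*exp(247*t/5)/988 - 2205/988.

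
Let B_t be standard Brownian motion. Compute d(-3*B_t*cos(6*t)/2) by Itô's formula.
d(-3*B_t*cos(6*t)/2) = (9*B_t*sin(6*t)) dt + (-3*cos(6*t)/2) dB_t

Itô's formula for f(t, x): d f(t, B_t) = (f_t + (1/2) f_xx) dt + f_x dB_t. Compute partials of f(t, x) = -3*x*cos(6*t)/2:
  f_t(t,x)  = 9*x*sin(6*t)
  f_x(t,x)  = -3*cos(6*t)/2
  f_xx(t,x) = 0
Assemble drift = f_t + (1/2) f_xx = 9*x*sin(6*t) and diffusion = f_x = -3*cos(6*t)/2. Substituting x = B_t:
  d(-3*B_t*cos(6*t)/2) = (9*B_t*sin(6*t)) dt + (-3*cos(6*t)/2) dB_t.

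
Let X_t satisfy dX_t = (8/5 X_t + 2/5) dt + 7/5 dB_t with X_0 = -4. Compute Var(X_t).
Var(X_t) = 49*exp(16*t/5)/80 - 49/80

The variance V(t) = Var(X_t) satisfies V'(t) = 2 a V(t) + c^2 with V(0) = 0 (drift coefficient is linear in X, diffusion is constant). With a = 8/5, c = 7/5, the solution is
  V(t) = (c^2 / (2 a)) * (exp(2 a t) - 1)
       = ((7/5)^2 / (2*(8/5))) * (exp((16/5) t) - 1)
       = 49*exp(16*t/5)/80 - 49/80.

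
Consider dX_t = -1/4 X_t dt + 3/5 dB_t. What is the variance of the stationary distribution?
lim Var(X_t) = 18/25

The OU SDE dX = -theta X dt + sigma dB admits the integrating factor exp(theta t): d(exp(theta t) X_t) = sigma exp(theta t) dB_t. Integrating from 0 to t gives X_t = x_0 * exp(-theta t) + sigma * int_0^t exp(-theta (t-s)) dB_s for any initial x_0. The Itô integral has variance (by the Itô isometry) sigma^2 * int_0^t exp(-2 theta (t - s)) ds = sigma^2 * (1 - exp(-2 theta t)) / (2 theta), independent of x_0.
With theta = 1/4, sigma = 3/5:
  Var(X_t) = (3/5)^2 * (1 - exp(-2*1/4 t)) / (2 * 1/4) = 18/25 - 18*exp(-t/2)/25.
As t -> infinity, exp(-2*1/4 t) -> 0, so the stationary variance is sigma^2 / (2 theta) = 18/25.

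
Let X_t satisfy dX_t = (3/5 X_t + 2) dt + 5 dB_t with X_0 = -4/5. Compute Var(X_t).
Var(X_t) = 125*exp(6*t/5)/6 - 125/6

The variance V(t) = Var(X_t) satisfies V'(t) = 2 a V(t) + c^2 with V(0) = 0 (drift coefficient is linear in X, diffusion is constant). With a = 3/5, c = 5, the solution is
  V(t) = (c^2 / (2 a)) * (exp(2 a t) - 1)
       = (5^2 / (2*(3/5))) * (exp((6/5) t) - 1)
       = 125*exp(6*t/5)/6 - 125/6.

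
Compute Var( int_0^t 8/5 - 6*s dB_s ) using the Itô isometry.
Var = 4*t*(75*t^2 - 60*t + 16)/25

The Itô integral of a deterministic integrand f(s) has mean 0 because each increment f(s) * (B_{s+ds} - B_s) has mean 0. By the Itô isometry:
  Var( int_0^t f(s) dB_s ) = E[ (int_0^t f(s) dB_s)^2 ] = int_0^t f(s)^2 ds.
Here f(s) = 8/5 - 6*s, so f(s)^2 = 4*(15*s - 4)^2/25. Integrate:
  int_0^t (4*(15*s - 4)^2/25) ds = 4*t*(75*t^2 - 60*t + 16)/25.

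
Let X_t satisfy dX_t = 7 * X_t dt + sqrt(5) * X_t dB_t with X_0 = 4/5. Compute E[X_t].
E[X_t] = 4*exp(7*t)/5

For GBM dX = mu X dt + sigma X dB with X_0 = x_0, apply Itô to Y = log X: dY = (mu - sigma^2/2) dt + sigma dB, so Y_t = log(x_0) + (mu - sigma^2/2) t + sigma B_t and hence X_t = x_0 * exp((mu - sigma^2/2) t + sigma B_t).
With mu = 7, sigma = sqrt(5), x_0 = 4/5, this gives:
  X_t = 4/5 * exp((9/2) * t + (sqrt(5)) * B_t).
Since sigma*B_t ~ Normal(0, sigma^2 t), E[exp(sigma*B_t)] = exp(sigma^2 t / 2); so E[X_t] = x_0 * exp((mu - sigma^2/2) t) * exp(sigma^2 t / 2) = x_0 * exp(mu t) = 4*exp(7*t)/5.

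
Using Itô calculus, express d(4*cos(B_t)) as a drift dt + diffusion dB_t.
d(4*cos(B_t)) = (-2*cos(B_t)) dt + (-4*sin(B_t)) dB_t

Itô's formula for f(B_t) gives d f(B_t) = f'(B_t) dB_t + (1/2) f''(B_t) dt. Compute derivatives of f(x) = 4*cos(x):
  f'(x)  = -4*sin(x)
  f''(x) = -4*cos(x)
Substitute x = B_t and multiply the f'' term by 1/2:
  drift     = (1/2) * (-4*cos(x)) evaluated at B_t = -2*cos(B_t)
  diffusion = (-4*sin(x)) evaluated at B_t = -4*sin(B_t)
Therefore d(4*cos(B_t)) = (-2*cos(B_t)) dt + (-4*sin(B_t)) dB_t.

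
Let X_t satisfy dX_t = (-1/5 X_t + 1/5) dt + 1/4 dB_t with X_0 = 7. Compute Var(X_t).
Var(X_t) = 5/32 - 5*exp(-2*t/5)/32

The variance V(t) = Var(X_t) satisfies V'(t) = 2 a V(t) + c^2 with V(0) = 0 (drift coefficient is linear in X, diffusion is constant). With a = -1/5, c = 1/4, the solution is
  V(t) = (c^2 / (2 a)) * (exp(2 a t) - 1)
       = ((1/4)^2 / (2*(-1/5))) * (exp((-2/5) t) - 1)
       = 5/32 - 5*exp(-2*t/5)/32.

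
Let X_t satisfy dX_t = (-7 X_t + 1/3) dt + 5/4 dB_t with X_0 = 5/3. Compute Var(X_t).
Var(X_t) = 25/224 - 25*exp(-14*t)/224

The variance V(t) = Var(X_t) satisfies V'(t) = 2 a V(t) + c^2 with V(0) = 0 (drift coefficient is linear in X, diffusion is constant). With a = -7, c = 5/4, the solution is
  V(t) = (c^2 / (2 a)) * (exp(2 a t) - 1)
       = ((5/4)^2 / (2*(-7))) * (exp((-14) t) - 1)
       = 25/224 - 25*exp(-14*t)/224.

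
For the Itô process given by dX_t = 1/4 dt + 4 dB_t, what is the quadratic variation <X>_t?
<X>_t = 16*t

For an Itô process dX_t = a(t) dt + b(t) dB_t, the quadratic variation is <X>_t = int_0^t b(s)^2 ds (the drift term does not contribute). Here b(s) = 4, so
  b(s)^2 = 16.
Integrating from 0 to t:
  <X>_t = int_0^t (16) ds = 16*t.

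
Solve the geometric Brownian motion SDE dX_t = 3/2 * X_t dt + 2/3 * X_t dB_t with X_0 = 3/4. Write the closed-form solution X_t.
X_t = 3/4 * exp((23/18) * t + (2/3) * B_t)

For GBM dX = mu X dt + sigma X dB with X_0 = x_0, apply Itô to Y = log X: dY = (mu - sigma^2/2) dt + sigma dB, so Y_t = log(x_0) + (mu - sigma^2/2) t + sigma B_t and hence X_t = x_0 * exp((mu - sigma^2/2) t + sigma B_t).
With mu = 3/2, sigma = 2/3, x_0 = 3/4, this gives:
  X_t = 3/4 * exp((23/18) * t + (2/3) * B_t).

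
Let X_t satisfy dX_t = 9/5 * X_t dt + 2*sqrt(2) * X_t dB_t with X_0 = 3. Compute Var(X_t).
Var(X_t) = 9*(exp(8*t) - 1)*exp(18*t/5)

For GBM dX = mu X dt + sigma X dB with X_0 = x_0, apply Itô to Y = log X: dY = (mu - sigma^2/2) dt + sigma dB, so Y_t = log(x_0) + (mu - sigma^2/2) t + sigma B_t and hence X_t = x_0 * exp((mu - sigma^2/2) t + sigma B_t).
With mu = 9/5, sigma = 2*sqrt(2), x_0 = 3, this gives:
  X_t = 3 * exp((-11/5) * t + (2*sqrt(2)) * B_t).
Since sigma*B_t ~ Normal(0, sigma^2 t), E[exp(sigma*B_t)] = exp(sigma^2 t / 2); so E[X_t] = x_0 * exp((mu - sigma^2/2) t) * exp(sigma^2 t / 2) = x_0 * exp(mu t) = 3*exp(9*t/5).
Var(X_t) = E[X_t^2] - (E[X_t])^2 = x_0^2 * exp(2 mu t) * (exp(sigma^2 t) - 1) = 9*(exp(8*t) - 1)*exp(18*t/5).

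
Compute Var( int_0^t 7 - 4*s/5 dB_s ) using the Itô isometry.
Var = t*(16*t^2 - 420*t + 3675)/75

The Itô integral of a deterministic integrand f(s) has mean 0 because each increment f(s) * (B_{s+ds} - B_s) has mean 0. By the Itô isometry:
  Var( int_0^t f(s) dB_s ) = E[ (int_0^t f(s) dB_s)^2 ] = int_0^t f(s)^2 ds.
Here f(s) = 7 - 4*s/5, so f(s)^2 = (4*s - 35)^2/25. Integrate:
  int_0^t ((4*s - 35)^2/25) ds = t*(16*t^2 - 420*t + 3675)/75.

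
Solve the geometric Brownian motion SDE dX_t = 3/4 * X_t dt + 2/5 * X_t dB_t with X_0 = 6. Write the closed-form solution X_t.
X_t = 6 * exp((67/100) * t + (2/5) * B_t)

For GBM dX = mu X dt + sigma X dB with X_0 = x_0, apply Itô to Y = log X: dY = (mu - sigma^2/2) dt + sigma dB, so Y_t = log(x_0) + (mu - sigma^2/2) t + sigma B_t and hence X_t = x_0 * exp((mu - sigma^2/2) t + sigma B_t).
With mu = 3/4, sigma = 2/5, x_0 = 6, this gives:
  X_t = 6 * exp((67/100) * t + (2/5) * B_t).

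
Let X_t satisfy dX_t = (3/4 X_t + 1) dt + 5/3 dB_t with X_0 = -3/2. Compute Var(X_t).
Var(X_t) = 50*exp(3*t/2)/27 - 50/27

The variance V(t) = Var(X_t) satisfies V'(t) = 2 a V(t) + c^2 with V(0) = 0 (drift coefficient is linear in X, diffusion is constant). With a = 3/4, c = 5/3, the solution is
  V(t) = (c^2 / (2 a)) * (exp(2 a t) - 1)
       = ((5/3)^2 / (2*(3/4))) * (exp((3/2) t) - 1)
       = 50*exp(3*t/2)/27 - 50/27.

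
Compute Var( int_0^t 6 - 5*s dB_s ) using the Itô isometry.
Var = t*(25*t^2 - 90*t + 108)/3

The Itô integral of a deterministic integrand f(s) has mean 0 because each increment f(s) * (B_{s+ds} - B_s) has mean 0. By the Itô isometry:
  Var( int_0^t f(s) dB_s ) = E[ (int_0^t f(s) dB_s)^2 ] = int_0^t f(s)^2 ds.
Here f(s) = 6 - 5*s, so f(s)^2 = (5*s - 6)^2. Integrate:
  int_0^t ((5*s - 6)^2) ds = t*(25*t^2 - 90*t + 108)/3.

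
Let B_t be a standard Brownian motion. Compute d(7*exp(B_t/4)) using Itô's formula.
d(7*exp(B_t/4)) = (7*exp(B_t/4)/32) dt + (7*exp(B_t/4)/4) dB_t

Itô's formula for f(B_t) gives d f(B_t) = f'(B_t) dB_t + (1/2) f''(B_t) dt. Compute derivatives of f(x) = 7*exp(x/4):
  f'(x)  = 7*exp(x/4)/4
  f''(x) = 7*exp(x/4)/16
Substitute x = B_t and multiply the f'' term by 1/2:
  drift     = (1/2) * (7*exp(x/4)/16) evaluated at B_t = 7*exp(B_t/4)/32
  diffusion = (7*exp(x/4)/4) evaluated at B_t = 7*exp(B_t/4)/4
Therefore d(7*exp(B_t/4)) = (7*exp(B_t/4)/32) dt + (7*exp(B_t/4)/4) dB_t.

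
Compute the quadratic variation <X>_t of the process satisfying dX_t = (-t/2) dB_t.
<X>_t = t^3/12

For an Itô process dX_t = a(t) dt + b(t) dB_t, the quadratic variation is <X>_t = int_0^t b(s)^2 ds (the drift term does not contribute). Here b(s) = -s/2, so
  b(s)^2 = s^2/4.
Integrating from 0 to t:
  <X>_t = int_0^t (s^2/4) ds = t^3/12.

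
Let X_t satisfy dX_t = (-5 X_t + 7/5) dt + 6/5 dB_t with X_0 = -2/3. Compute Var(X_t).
Var(X_t) = 18/125 - 18*exp(-10*t)/125

The variance V(t) = Var(X_t) satisfies V'(t) = 2 a V(t) + c^2 with V(0) = 0 (drift coefficient is linear in X, diffusion is constant). With a = -5, c = 6/5, the solution is
  V(t) = (c^2 / (2 a)) * (exp(2 a t) - 1)
       = ((6/5)^2 / (2*(-5))) * (exp((-10) t) - 1)
       = 18/125 - 18*exp(-10*t)/125.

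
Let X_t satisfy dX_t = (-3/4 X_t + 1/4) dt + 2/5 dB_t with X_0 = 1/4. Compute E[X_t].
E[X_t] = 1/3 - exp(-3*t/4)/12

Taking expectations and using E[dB_t] = 0, the mean m(t) = E[X_t] satisfies the ODE m'(t) = a m(t) + b with m(0) = x_0. With a = -3/4, b = 1/4, x_0 = 1/4, the solution is
  m(t) = x_0 * exp(a t) + (b/a) * (exp(a t) - 1)
       = (1/4) * exp((-3/4) t) + ((1/4)/(-3/4)) * (exp((-3/4) t) - 1)
       = 1/3 - exp(-3*t/4)/12.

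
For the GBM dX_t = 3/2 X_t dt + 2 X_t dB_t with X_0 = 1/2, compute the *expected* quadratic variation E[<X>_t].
E[<X>_t] = exp(7*t)/7 - 1/7

<X>_t = int_0^t (2 * X_s)^2 ds. Taking expectation inside the integral: E[<X>_t] = 2^2 * int_0^t E[X_s^2] ds. For GBM, E[X_s^2] = x_0^2 * exp((2 mu + sigma^2) s). Integrating:
  E[<X>_t] = 2^2 * (1/2)^2 * (exp((2*(3/2) + 2^2) t) - 1) / (2*(3/2) + 2^2)
           = 2^2 * (1/2)^2 * (exp(7 t) - 1) / 7 = exp(7*t)/7 - 1/7.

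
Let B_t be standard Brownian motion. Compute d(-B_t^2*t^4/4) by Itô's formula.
d(-B_t^2*t^4/4) = (t^3*(-B_t^2 - t/4)) dt + (-B_t*t^4/2) dB_t

Itô's formula for f(t, x): d f(t, B_t) = (f_t + (1/2) f_xx) dt + f_x dB_t. Compute partials of f(t, x) = -t^4*x^2/4:
  f_t(t,x)  = -t^3*x^2
  f_x(t,x)  = -t^4*x/2
  f_xx(t,x) = -t^4/2
Assemble drift = f_t + (1/2) f_xx = t^3*(-t/4 - x^2) and diffusion = f_x = -t^4*x/2. Substituting x = B_t:
  d(-B_t^2*t^4/4) = (t^3*(-B_t^2 - t/4)) dt + (-B_t*t^4/2) dB_t.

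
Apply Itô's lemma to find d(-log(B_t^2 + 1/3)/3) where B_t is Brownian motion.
d(-log(B_t^2 + 1/3)/3) = ((3*B_t^2 - 1)/(3*B_t^2 + 1)^2) dt + (-2*B_t/(3*B_t^2 + 1)) dB_t

Itô's formula for f(B_t) gives d f(B_t) = f'(B_t) dB_t + (1/2) f''(B_t) dt. Compute derivatives of f(x) = -log(x^2 + 1/3)/3:
  f'(x)  = -2*x/(3*x^2 + 1)
  f''(x) = 2*(3*x^2 - 1)/(3*x^2 + 1)^2
Substitute x = B_t and multiply the f'' term by 1/2:
  drift     = (1/2) * (2*(3*x^2 - 1)/(3*x^2 + 1)^2) evaluated at B_t = (3*B_t^2 - 1)/(3*B_t^2 + 1)^2
  diffusion = (-2*x/(3*x^2 + 1)) evaluated at B_t = -2*B_t/(3*B_t^2 + 1)
Therefore d(-log(B_t^2 + 1/3)/3) = ((3*B_t^2 - 1)/(3*B_t^2 + 1)^2) dt + (-2*B_t/(3*B_t^2 + 1)) dB_t.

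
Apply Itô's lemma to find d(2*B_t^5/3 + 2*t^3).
d(2*B_t^5/3 + 2*t^3) = (20*B_t^3/3 + 6*t^2) dt + (10*B_t^4/3) dB_t

Itô's formula for f(t, x): d f(t, B_t) = (f_t + (1/2) f_xx) dt + f_x dB_t. Compute partials of f(t, x) = 2*t^3 + 2*x^5/3:
  f_t(t,x)  = 6*t^2
  f_x(t,x)  = 10*x^4/3
  f_xx(t,x) = 40*x^3/3
Assemble drift = f_t + (1/2) f_xx = 6*t^2 + 20*x^3/3 and diffusion = f_x = 10*x^4/3. Substituting x = B_t:
  d(2*B_t^5/3 + 2*t^3) = (20*B_t^3/3 + 6*t^2) dt + (10*B_t^4/3) dB_t.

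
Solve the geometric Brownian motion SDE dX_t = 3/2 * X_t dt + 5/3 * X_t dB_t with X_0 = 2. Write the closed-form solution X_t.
X_t = 2 * exp((1/9) * t + (5/3) * B_t)

For GBM dX = mu X dt + sigma X dB with X_0 = x_0, apply Itô to Y = log X: dY = (mu - sigma^2/2) dt + sigma dB, so Y_t = log(x_0) + (mu - sigma^2/2) t + sigma B_t and hence X_t = x_0 * exp((mu - sigma^2/2) t + sigma B_t).
With mu = 3/2, sigma = 5/3, x_0 = 2, this gives:
  X_t = 2 * exp((1/9) * t + (5/3) * B_t).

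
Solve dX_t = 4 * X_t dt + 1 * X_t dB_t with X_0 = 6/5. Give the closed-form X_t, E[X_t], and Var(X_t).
X_t = 6/5 * exp((7/2) t + (1) B_t); E[X_t] = 6*exp(4*t)/5; Var(X_t) = 36*(exp(t) - 1)*exp(8*t)/25

For GBM dX = mu X dt + sigma X dB with X_0 = x_0, apply Itô to Y = log X: dY = (mu - sigma^2/2) dt + sigma dB, so Y_t = log(x_0) + (mu - sigma^2/2) t + sigma B_t and hence X_t = x_0 * exp((mu - sigma^2/2) t + sigma B_t).
With mu = 4, sigma = 1, x_0 = 6/5, this gives:
  X_t = 6/5 * exp((7/2) * t + (1) * B_t).
Since sigma*B_t ~ Normal(0, sigma^2 t), E[exp(sigma*B_t)] = exp(sigma^2 t / 2); so E[X_t] = x_0 * exp((mu - sigma^2/2) t) * exp(sigma^2 t / 2) = x_0 * exp(mu t) = 6*exp(4*t)/5.
Var(X_t) = E[X_t^2] - (E[X_t])^2 = x_0^2 * exp(2 mu t) * (exp(sigma^2 t) - 1) = 36*(exp(t) - 1)*exp(8*t)/25.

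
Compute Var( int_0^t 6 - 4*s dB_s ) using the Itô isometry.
Var = 4*t*(4*t^2 - 18*t + 27)/3

The Itô integral of a deterministic integrand f(s) has mean 0 because each increment f(s) * (B_{s+ds} - B_s) has mean 0. By the Itô isometry:
  Var( int_0^t f(s) dB_s ) = E[ (int_0^t f(s) dB_s)^2 ] = int_0^t f(s)^2 ds.
Here f(s) = 6 - 4*s, so f(s)^2 = 4*(2*s - 3)^2. Integrate:
  int_0^t (4*(2*s - 3)^2) ds = 4*t*(4*t^2 - 18*t + 27)/3.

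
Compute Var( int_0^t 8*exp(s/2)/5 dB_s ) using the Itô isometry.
Var = 64*exp(t)/25 - 64/25

The Itô integral of a deterministic integrand f(s) has mean 0 because each increment f(s) * (B_{s+ds} - B_s) has mean 0. By the Itô isometry:
  Var( int_0^t f(s) dB_s ) = E[ (int_0^t f(s) dB_s)^2 ] = int_0^t f(s)^2 ds.
Here f(s) = 8*exp(s/2)/5, so f(s)^2 = 64*exp(s)/25. Integrate:
  int_0^t (64*exp(s)/25) ds = 64*exp(t)/25 - 64/25.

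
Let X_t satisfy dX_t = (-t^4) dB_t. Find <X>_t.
<X>_t = t^9/9

For an Itô process dX_t = a(t) dt + b(t) dB_t, the quadratic variation is <X>_t = int_0^t b(s)^2 ds (the drift term does not contribute). Here b(s) = -s^4, so
  b(s)^2 = s^8.
Integrating from 0 to t:
  <X>_t = int_0^t (s^8) ds = t^9/9.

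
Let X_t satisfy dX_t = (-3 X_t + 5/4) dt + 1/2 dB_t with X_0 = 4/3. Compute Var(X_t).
Var(X_t) = 1/24 - exp(-6*t)/24

The variance V(t) = Var(X_t) satisfies V'(t) = 2 a V(t) + c^2 with V(0) = 0 (drift coefficient is linear in X, diffusion is constant). With a = -3, c = 1/2, the solution is
  V(t) = (c^2 / (2 a)) * (exp(2 a t) - 1)
       = ((1/2)^2 / (2*(-3))) * (exp((-6) t) - 1)
       = 1/24 - exp(-6*t)/24.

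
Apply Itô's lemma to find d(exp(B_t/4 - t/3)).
d(exp(B_t/4 - t/3)) = (-29*exp(B_t/4 - t/3)/96) dt + (exp(B_t/4 - t/3)/4) dB_t

Itô's formula for f(t, x): d f(t, B_t) = (f_t + (1/2) f_xx) dt + f_x dB_t. Compute partials of f(t, x) = exp(-t/3 + x/4):
  f_t(t,x)  = -exp(-t/3 + x/4)/3
  f_x(t,x)  = exp(-t/3 + x/4)/4
  f_xx(t,x) = exp(-t/3 + x/4)/16
Assemble drift = f_t + (1/2) f_xx = -29*exp(-t/3 + x/4)/96 and diffusion = f_x = exp(-t/3 + x/4)/4. Substituting x = B_t:
  d(exp(B_t/4 - t/3)) = (-29*exp(B_t/4 - t/3)/96) dt + (exp(B_t/4 - t/3)/4) dB_t.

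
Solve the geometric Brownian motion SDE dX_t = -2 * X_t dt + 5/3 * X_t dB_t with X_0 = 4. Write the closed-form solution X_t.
X_t = 4 * exp((-61/18) * t + (5/3) * B_t)

For GBM dX = mu X dt + sigma X dB with X_0 = x_0, apply Itô to Y = log X: dY = (mu - sigma^2/2) dt + sigma dB, so Y_t = log(x_0) + (mu - sigma^2/2) t + sigma B_t and hence X_t = x_0 * exp((mu - sigma^2/2) t + sigma B_t).
With mu = -2, sigma = 5/3, x_0 = 4, this gives:
  X_t = 4 * exp((-61/18) * t + (5/3) * B_t).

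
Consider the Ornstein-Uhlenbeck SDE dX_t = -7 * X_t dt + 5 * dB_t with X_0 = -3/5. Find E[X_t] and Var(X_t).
E[X_t] = -3*exp(-7*t)/5; Var(X_t) = 25/14 - 25*exp(-14*t)/14

The OU SDE dX = -theta X dt + sigma dB admits the integrating factor exp(theta t): d(exp(theta t) X_t) = sigma exp(theta t) dB_t. Integrating from 0 to t:
  X_t = x_0 * exp(-theta t) + sigma * int_0^t exp(-theta (t-s)) dB_s.
The Itô integral has mean 0 and (by the Itô isometry) variance sigma^2 * int_0^t exp(-2 theta (t - s)) ds = sigma^2 * (1 - exp(-2 theta t)) / (2 theta).
With theta = 7, sigma = 5, x_0 = -3/5:
  E[X_t] = -3/5 * exp(-7 t) = -3*exp(-7*t)/5
  Var(X_t) = (5)^2 * (1 - exp(-2*7 t)) / (2 * 7) = 25/14 - 25*exp(-14*t)/14.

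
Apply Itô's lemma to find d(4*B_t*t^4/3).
d(4*B_t*t^4/3) = (16*B_t*t^3/3) dt + (4*t^4/3) dB_t

Itô's formula for f(t, x): d f(t, B_t) = (f_t + (1/2) f_xx) dt + f_x dB_t. Compute partials of f(t, x) = 4*t^4*x/3:
  f_t(t,x)  = 16*t^3*x/3
  f_x(t,x)  = 4*t^4/3
  f_xx(t,x) = 0
Assemble drift = f_t + (1/2) f_xx = 16*t^3*x/3 and diffusion = f_x = 4*t^4/3. Substituting x = B_t:
  d(4*B_t*t^4/3) = (16*B_t*t^3/3) dt + (4*t^4/3) dB_t.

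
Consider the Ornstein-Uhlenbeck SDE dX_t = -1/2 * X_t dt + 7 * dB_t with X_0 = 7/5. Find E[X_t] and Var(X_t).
E[X_t] = 7*exp(-t/2)/5; Var(X_t) = 49 - 49*exp(-t)

The OU SDE dX = -theta X dt + sigma dB admits the integrating factor exp(theta t): d(exp(theta t) X_t) = sigma exp(theta t) dB_t. Integrating from 0 to t:
  X_t = x_0 * exp(-theta t) + sigma * int_0^t exp(-theta (t-s)) dB_s.
The Itô integral has mean 0 and (by the Itô isometry) variance sigma^2 * int_0^t exp(-2 theta (t - s)) ds = sigma^2 * (1 - exp(-2 theta t)) / (2 theta).
With theta = 1/2, sigma = 7, x_0 = 7/5:
  E[X_t] = 7/5 * exp(-1/2 t) = 7*exp(-t/2)/5
  Var(X_t) = (7)^2 * (1 - exp(-2*1/2 t)) / (2 * 1/2) = 49 - 49*exp(-t).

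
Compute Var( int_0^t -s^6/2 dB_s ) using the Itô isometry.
Var = t^13/52

The Itô integral of a deterministic integrand f(s) has mean 0 because each increment f(s) * (B_{s+ds} - B_s) has mean 0. By the Itô isometry:
  Var( int_0^t f(s) dB_s ) = E[ (int_0^t f(s) dB_s)^2 ] = int_0^t f(s)^2 ds.
Here f(s) = -s^6/2, so f(s)^2 = s^12/4. Integrate:
  int_0^t (s^12/4) ds = t^13/52.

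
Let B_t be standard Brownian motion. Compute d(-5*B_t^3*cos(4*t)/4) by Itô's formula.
d(-5*B_t^3*cos(4*t)/4) = (5*B_t*(B_t^2*sin(4*t) - 3*cos(4*t)/4)) dt + (-15*B_t^2*cos(4*t)/4) dB_t

Itô's formula for f(t, x): d f(t, B_t) = (f_t + (1/2) f_xx) dt + f_x dB_t. Compute partials of f(t, x) = -5*x^3*cos(4*t)/4:
  f_t(t,x)  = 5*x^3*sin(4*t)
  f_x(t,x)  = -15*x^2*cos(4*t)/4
  f_xx(t,x) = -15*x*cos(4*t)/2
Assemble drift = f_t + (1/2) f_xx = 5*x*(x^2*sin(4*t) - 3*cos(4*t)/4) and diffusion = f_x = -15*x^2*cos(4*t)/4. Substituting x = B_t:
  d(-5*B_t^3*cos(4*t)/4) = (5*B_t*(B_t^2*sin(4*t) - 3*cos(4*t)/4)) dt + (-15*B_t^2*cos(4*t)/4) dB_t.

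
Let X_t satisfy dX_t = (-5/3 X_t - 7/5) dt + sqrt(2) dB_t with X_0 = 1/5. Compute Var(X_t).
Var(X_t) = 3/5 - 3*exp(-10*t/3)/5

The variance V(t) = Var(X_t) satisfies V'(t) = 2 a V(t) + c^2 with V(0) = 0 (drift coefficient is linear in X, diffusion is constant). With a = -5/3, c = sqrt(2), the solution is
  V(t) = (c^2 / (2 a)) * (exp(2 a t) - 1)
       = (sqrt(2)^2 / (2*(-5/3))) * (exp((-10/3) t) - 1)
       = 3/5 - 3*exp(-10*t/3)/5.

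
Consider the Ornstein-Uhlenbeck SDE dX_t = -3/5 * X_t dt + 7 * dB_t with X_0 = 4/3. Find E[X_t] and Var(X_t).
E[X_t] = 4*exp(-3*t/5)/3; Var(X_t) = 245/6 - 245*exp(-6*t/5)/6

The OU SDE dX = -theta X dt + sigma dB admits the integrating factor exp(theta t): d(exp(theta t) X_t) = sigma exp(theta t) dB_t. Integrating from 0 to t:
  X_t = x_0 * exp(-theta t) + sigma * int_0^t exp(-theta (t-s)) dB_s.
The Itô integral has mean 0 and (by the Itô isometry) variance sigma^2 * int_0^t exp(-2 theta (t - s)) ds = sigma^2 * (1 - exp(-2 theta t)) / (2 theta).
With theta = 3/5, sigma = 7, x_0 = 4/3:
  E[X_t] = 4/3 * exp(-3/5 t) = 4*exp(-3*t/5)/3
  Var(X_t) = (7)^2 * (1 - exp(-2*3/5 t)) / (2 * 3/5) = 245/6 - 245*exp(-6*t/5)/6.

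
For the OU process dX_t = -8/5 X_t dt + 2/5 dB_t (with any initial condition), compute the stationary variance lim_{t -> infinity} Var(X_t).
lim Var(X_t) = 1/20

The OU SDE dX = -theta X dt + sigma dB admits the integrating factor exp(theta t): d(exp(theta t) X_t) = sigma exp(theta t) dB_t. Integrating from 0 to t gives X_t = x_0 * exp(-theta t) + sigma * int_0^t exp(-theta (t-s)) dB_s for any initial x_0. The Itô integral has variance (by the Itô isometry) sigma^2 * int_0^t exp(-2 theta (t - s)) ds = sigma^2 * (1 - exp(-2 theta t)) / (2 theta), independent of x_0.
With theta = 8/5, sigma = 2/5:
  Var(X_t) = (2/5)^2 * (1 - exp(-2*8/5 t)) / (2 * 8/5) = 1/20 - exp(-16*t/5)/20.
As t -> infinity, exp(-2*8/5 t) -> 0, so the stationary variance is sigma^2 / (2 theta) = 1/20.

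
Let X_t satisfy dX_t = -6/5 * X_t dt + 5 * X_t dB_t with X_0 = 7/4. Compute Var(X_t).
Var(X_t) = (49*exp(25*t) - 49)*exp(-12*t/5)/16

For GBM dX = mu X dt + sigma X dB with X_0 = x_0, apply Itô to Y = log X: dY = (mu - sigma^2/2) dt + sigma dB, so Y_t = log(x_0) + (mu - sigma^2/2) t + sigma B_t and hence X_t = x_0 * exp((mu - sigma^2/2) t + sigma B_t).
With mu = -6/5, sigma = 5, x_0 = 7/4, this gives:
  X_t = 7/4 * exp((-137/10) * t + (5) * B_t).
Since sigma*B_t ~ Normal(0, sigma^2 t), E[exp(sigma*B_t)] = exp(sigma^2 t / 2); so E[X_t] = x_0 * exp((mu - sigma^2/2) t) * exp(sigma^2 t / 2) = x_0 * exp(mu t) = 7*exp(-6*t/5)/4.
Var(X_t) = E[X_t^2] - (E[X_t])^2 = x_0^2 * exp(2 mu t) * (exp(sigma^2 t) - 1) = (49*exp(25*t) - 49)*exp(-12*t/5)/16.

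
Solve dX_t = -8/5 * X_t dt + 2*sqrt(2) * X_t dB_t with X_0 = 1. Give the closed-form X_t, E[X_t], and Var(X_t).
X_t = 1 * exp((-28/5) t + (2*sqrt(2)) B_t); E[X_t] = exp(-8*t/5); Var(X_t) = (exp(8*t) - 1)*exp(-16*t/5)

For GBM dX = mu X dt + sigma X dB with X_0 = x_0, apply Itô to Y = log X: dY = (mu - sigma^2/2) dt + sigma dB, so Y_t = log(x_0) + (mu - sigma^2/2) t + sigma B_t and hence X_t = x_0 * exp((mu - sigma^2/2) t + sigma B_t).
With mu = -8/5, sigma = 2*sqrt(2), x_0 = 1, this gives:
  X_t = 1 * exp((-28/5) * t + (2*sqrt(2)) * B_t).
Since sigma*B_t ~ Normal(0, sigma^2 t), E[exp(sigma*B_t)] = exp(sigma^2 t / 2); so E[X_t] = x_0 * exp((mu - sigma^2/2) t) * exp(sigma^2 t / 2) = x_0 * exp(mu t) = exp(-8*t/5).
Var(X_t) = E[X_t^2] - (E[X_t])^2 = x_0^2 * exp(2 mu t) * (exp(sigma^2 t) - 1) = (exp(8*t) - 1)*exp(-16*t/5).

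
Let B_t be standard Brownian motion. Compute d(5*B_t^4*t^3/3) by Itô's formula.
d(5*B_t^4*t^3/3) = (5*B_t^2*t^2*(B_t^2 + 2*t)) dt + (20*B_t^3*t^3/3) dB_t

Itô's formula for f(t, x): d f(t, B_t) = (f_t + (1/2) f_xx) dt + f_x dB_t. Compute partials of f(t, x) = 5*t^3*x^4/3:
  f_t(t,x)  = 5*t^2*x^4
  f_x(t,x)  = 20*t^3*x^3/3
  f_xx(t,x) = 20*t^3*x^2
Assemble drift = f_t + (1/2) f_xx = 5*t^2*x^2*(2*t + x^2) and diffusion = f_x = 20*t^3*x^3/3. Substituting x = B_t:
  d(5*B_t^4*t^3/3) = (5*B_t^2*t^2*(B_t^2 + 2*t)) dt + (20*B_t^3*t^3/3) dB_t.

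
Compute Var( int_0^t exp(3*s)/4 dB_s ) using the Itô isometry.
Var = exp(6*t)/96 - 1/96

The Itô integral of a deterministic integrand f(s) has mean 0 because each increment f(s) * (B_{s+ds} - B_s) has mean 0. By the Itô isometry:
  Var( int_0^t f(s) dB_s ) = E[ (int_0^t f(s) dB_s)^2 ] = int_0^t f(s)^2 ds.
Here f(s) = exp(3*s)/4, so f(s)^2 = exp(6*s)/16. Integrate:
  int_0^t (exp(6*s)/16) ds = exp(6*t)/96 - 1/96.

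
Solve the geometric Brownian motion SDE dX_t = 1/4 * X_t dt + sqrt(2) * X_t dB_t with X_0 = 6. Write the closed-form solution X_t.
X_t = 6 * exp((-3/4) * t + (sqrt(2)) * B_t)

For GBM dX = mu X dt + sigma X dB with X_0 = x_0, apply Itô to Y = log X: dY = (mu - sigma^2/2) dt + sigma dB, so Y_t = log(x_0) + (mu - sigma^2/2) t + sigma B_t and hence X_t = x_0 * exp((mu - sigma^2/2) t + sigma B_t).
With mu = 1/4, sigma = sqrt(2), x_0 = 6, this gives:
  X_t = 6 * exp((-3/4) * t + (sqrt(2)) * B_t).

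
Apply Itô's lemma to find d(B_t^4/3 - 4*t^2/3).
d(B_t^4/3 - 4*t^2/3) = (2*B_t^2 - 8*t/3) dt + (4*B_t^3/3) dB_t

Itô's formula for f(t, x): d f(t, B_t) = (f_t + (1/2) f_xx) dt + f_x dB_t. Compute partials of f(t, x) = -4*t^2/3 + x^4/3:
  f_t(t,x)  = -8*t/3
  f_x(t,x)  = 4*x^3/3
  f_xx(t,x) = 4*x^2
Assemble drift = f_t + (1/2) f_xx = -8*t/3 + 2*x^2 and diffusion = f_x = 4*x^3/3. Substituting x = B_t:
  d(B_t^4/3 - 4*t^2/3) = (2*B_t^2 - 8*t/3) dt + (4*B_t^3/3) dB_t.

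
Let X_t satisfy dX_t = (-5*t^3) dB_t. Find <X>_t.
<X>_t = 25*t^7/7

For an Itô process dX_t = a(t) dt + b(t) dB_t, the quadratic variation is <X>_t = int_0^t b(s)^2 ds (the drift term does not contribute). Here b(s) = -5*s^3, so
  b(s)^2 = 25*s^6.
Integrating from 0 to t:
  <X>_t = int_0^t (25*s^6) ds = 25*t^7/7.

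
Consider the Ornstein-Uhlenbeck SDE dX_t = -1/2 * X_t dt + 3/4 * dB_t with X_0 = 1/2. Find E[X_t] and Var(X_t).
E[X_t] = exp(-t/2)/2; Var(X_t) = 9/16 - 9*exp(-t)/16

The OU SDE dX = -theta X dt + sigma dB admits the integrating factor exp(theta t): d(exp(theta t) X_t) = sigma exp(theta t) dB_t. Integrating from 0 to t:
  X_t = x_0 * exp(-theta t) + sigma * int_0^t exp(-theta (t-s)) dB_s.
The Itô integral has mean 0 and (by the Itô isometry) variance sigma^2 * int_0^t exp(-2 theta (t - s)) ds = sigma^2 * (1 - exp(-2 theta t)) / (2 theta).
With theta = 1/2, sigma = 3/4, x_0 = 1/2:
  E[X_t] = 1/2 * exp(-1/2 t) = exp(-t/2)/2
  Var(X_t) = (3/4)^2 * (1 - exp(-2*1/2 t)) / (2 * 1/2) = 9/16 - 9*exp(-t)/16.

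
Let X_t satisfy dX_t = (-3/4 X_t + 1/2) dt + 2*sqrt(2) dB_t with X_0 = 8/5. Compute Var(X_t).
Var(X_t) = 16/3 - 16*exp(-3*t/2)/3

The variance V(t) = Var(X_t) satisfies V'(t) = 2 a V(t) + c^2 with V(0) = 0 (drift coefficient is linear in X, diffusion is constant). With a = -3/4, c = 2*sqrt(2), the solution is
  V(t) = (c^2 / (2 a)) * (exp(2 a t) - 1)
       = ((2*sqrt(2))^2 / (2*(-3/4))) * (exp((-3/2) t) - 1)
       = 16/3 - 16*exp(-3*t/2)/3.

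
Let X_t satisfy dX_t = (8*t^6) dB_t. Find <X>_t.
<X>_t = 64*t^13/13

For an Itô process dX_t = a(t) dt + b(t) dB_t, the quadratic variation is <X>_t = int_0^t b(s)^2 ds (the drift term does not contribute). Here b(s) = 8*s^6, so
  b(s)^2 = 64*s^12.
Integrating from 0 to t:
  <X>_t = int_0^t (64*s^12) ds = 64*t^13/13.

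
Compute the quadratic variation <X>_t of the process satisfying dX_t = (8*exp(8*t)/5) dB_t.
<X>_t = 4*exp(16*t)/25 - 4/25

For an Itô process dX_t = a(t) dt + b(t) dB_t, the quadratic variation is <X>_t = int_0^t b(s)^2 ds (the drift term does not contribute). Here b(s) = 8*exp(8*s)/5, so
  b(s)^2 = 64*exp(16*s)/25.
Integrating from 0 to t:
  <X>_t = int_0^t (64*exp(16*s)/25) ds = 4*exp(16*t)/25 - 4/25.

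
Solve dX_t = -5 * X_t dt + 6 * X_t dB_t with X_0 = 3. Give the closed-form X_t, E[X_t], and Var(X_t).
X_t = 3 * exp((-23) t + (6) B_t); E[X_t] = 3*exp(-5*t); Var(X_t) = (9*exp(36*t) - 9)*exp(-10*t)

For GBM dX = mu X dt + sigma X dB with X_0 = x_0, apply Itô to Y = log X: dY = (mu - sigma^2/2) dt + sigma dB, so Y_t = log(x_0) + (mu - sigma^2/2) t + sigma B_t and hence X_t = x_0 * exp((mu - sigma^2/2) t + sigma B_t).
With mu = -5, sigma = 6, x_0 = 3, this gives:
  X_t = 3 * exp((-23) * t + (6) * B_t).
Since sigma*B_t ~ Normal(0, sigma^2 t), E[exp(sigma*B_t)] = exp(sigma^2 t / 2); so E[X_t] = x_0 * exp((mu - sigma^2/2) t) * exp(sigma^2 t / 2) = x_0 * exp(mu t) = 3*exp(-5*t).
Var(X_t) = E[X_t^2] - (E[X_t])^2 = x_0^2 * exp(2 mu t) * (exp(sigma^2 t) - 1) = (9*exp(36*t) - 9)*exp(-10*t).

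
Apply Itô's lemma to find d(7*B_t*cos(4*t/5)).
d(7*B_t*cos(4*t/5)) = (-28*B_t*sin(4*t/5)/5) dt + (7*cos(4*t/5)) dB_t

Itô's formula for f(t, x): d f(t, B_t) = (f_t + (1/2) f_xx) dt + f_x dB_t. Compute partials of f(t, x) = 7*x*cos(4*t/5):
  f_t(t,x)  = -28*x*sin(4*t/5)/5
  f_x(t,x)  = 7*cos(4*t/5)
  f_xx(t,x) = 0
Assemble drift = f_t + (1/2) f_xx = -28*x*sin(4*t/5)/5 and diffusion = f_x = 7*cos(4*t/5). Substituting x = B_t:
  d(7*B_t*cos(4*t/5)) = (-28*B_t*sin(4*t/5)/5) dt + (7*cos(4*t/5)) dB_t.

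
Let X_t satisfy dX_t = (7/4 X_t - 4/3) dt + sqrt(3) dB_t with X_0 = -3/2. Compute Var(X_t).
Var(X_t) = 6*exp(7*t/2)/7 - 6/7

The variance V(t) = Var(X_t) satisfies V'(t) = 2 a V(t) + c^2 with V(0) = 0 (drift coefficient is linear in X, diffusion is constant). With a = 7/4, c = sqrt(3), the solution is
  V(t) = (c^2 / (2 a)) * (exp(2 a t) - 1)
       = (sqrt(3)^2 / (2*(7/4))) * (exp((7/2) t) - 1)
       = 6*exp(7*t/2)/7 - 6/7.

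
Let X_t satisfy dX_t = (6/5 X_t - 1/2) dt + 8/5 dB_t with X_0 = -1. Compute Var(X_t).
Var(X_t) = 16*exp(12*t/5)/15 - 16/15

The variance V(t) = Var(X_t) satisfies V'(t) = 2 a V(t) + c^2 with V(0) = 0 (drift coefficient is linear in X, diffusion is constant). With a = 6/5, c = 8/5, the solution is
  V(t) = (c^2 / (2 a)) * (exp(2 a t) - 1)
       = ((8/5)^2 / (2*(6/5))) * (exp((12/5) t) - 1)
       = 16*exp(12*t/5)/15 - 16/15.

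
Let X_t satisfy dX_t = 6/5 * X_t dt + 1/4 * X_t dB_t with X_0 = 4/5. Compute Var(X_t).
Var(X_t) = 16*(exp(t/16) - 1)*exp(12*t/5)/25

For GBM dX = mu X dt + sigma X dB with X_0 = x_0, apply Itô to Y = log X: dY = (mu - sigma^2/2) dt + sigma dB, so Y_t = log(x_0) + (mu - sigma^2/2) t + sigma B_t and hence X_t = x_0 * exp((mu - sigma^2/2) t + sigma B_t).
With mu = 6/5, sigma = 1/4, x_0 = 4/5, this gives:
  X_t = 4/5 * exp((187/160) * t + (1/4) * B_t).
Since sigma*B_t ~ Normal(0, sigma^2 t), E[exp(sigma*B_t)] = exp(sigma^2 t / 2); so E[X_t] = x_0 * exp((mu - sigma^2/2) t) * exp(sigma^2 t / 2) = x_0 * exp(mu t) = 4*exp(6*t/5)/5.
Var(X_t) = E[X_t^2] - (E[X_t])^2 = x_0^2 * exp(2 mu t) * (exp(sigma^2 t) - 1) = 16*(exp(t/16) - 1)*exp(12*t/5)/25.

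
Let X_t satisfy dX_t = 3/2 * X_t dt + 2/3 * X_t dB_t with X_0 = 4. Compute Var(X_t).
Var(X_t) = 16*(exp(4*t/9) - 1)*exp(3*t)

For GBM dX = mu X dt + sigma X dB with X_0 = x_0, apply Itô to Y = log X: dY = (mu - sigma^2/2) dt + sigma dB, so Y_t = log(x_0) + (mu - sigma^2/2) t + sigma B_t and hence X_t = x_0 * exp((mu - sigma^2/2) t + sigma B_t).
With mu = 3/2, sigma = 2/3, x_0 = 4, this gives:
  X_t = 4 * exp((23/18) * t + (2/3) * B_t).
Since sigma*B_t ~ Normal(0, sigma^2 t), E[exp(sigma*B_t)] = exp(sigma^2 t / 2); so E[X_t] = x_0 * exp((mu - sigma^2/2) t) * exp(sigma^2 t / 2) = x_0 * exp(mu t) = 4*exp(3*t/2).
Var(X_t) = E[X_t^2] - (E[X_t])^2 = x_0^2 * exp(2 mu t) * (exp(sigma^2 t) - 1) = 16*(exp(4*t/9) - 1)*exp(3*t).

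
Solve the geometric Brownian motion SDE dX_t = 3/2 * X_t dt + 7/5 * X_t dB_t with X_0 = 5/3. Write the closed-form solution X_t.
X_t = 5/3 * exp((13/25) * t + (7/5) * B_t)

For GBM dX = mu X dt + sigma X dB with X_0 = x_0, apply Itô to Y = log X: dY = (mu - sigma^2/2) dt + sigma dB, so Y_t = log(x_0) + (mu - sigma^2/2) t + sigma B_t and hence X_t = x_0 * exp((mu - sigma^2/2) t + sigma B_t).
With mu = 3/2, sigma = 7/5, x_0 = 5/3, this gives:
  X_t = 5/3 * exp((13/25) * t + (7/5) * B_t).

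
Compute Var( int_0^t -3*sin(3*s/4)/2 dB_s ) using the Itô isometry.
Var = 9*t/8 - 3*sin(3*t/2)/4

The Itô integral of a deterministic integrand f(s) has mean 0 because each increment f(s) * (B_{s+ds} - B_s) has mean 0. By the Itô isometry:
  Var( int_0^t f(s) dB_s ) = E[ (int_0^t f(s) dB_s)^2 ] = int_0^t f(s)^2 ds.
Here f(s) = -3*sin(3*s/4)/2, so f(s)^2 = 9*sin(3*s/4)^2/4. Integrate:
  int_0^t (9*sin(3*s/4)^2/4) ds = 9*t/8 - 3*sin(3*t/2)/4.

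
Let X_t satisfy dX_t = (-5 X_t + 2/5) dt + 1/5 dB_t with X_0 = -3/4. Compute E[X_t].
E[X_t] = 2/25 - 83*exp(-5*t)/100

Taking expectations and using E[dB_t] = 0, the mean m(t) = E[X_t] satisfies the ODE m'(t) = a m(t) + b with m(0) = x_0. With a = -5, b = 2/5, x_0 = -3/4, the solution is
  m(t) = x_0 * exp(a t) + (b/a) * (exp(a t) - 1)
       = (-3/4) * exp((-5) t) + ((2/5)/(-5)) * (exp((-5) t) - 1)
       = 2/25 - 83*exp(-5*t)/100.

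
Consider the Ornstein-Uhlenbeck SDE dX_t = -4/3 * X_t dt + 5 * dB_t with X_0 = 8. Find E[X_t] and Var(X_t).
E[X_t] = 8*exp(-4*t/3); Var(X_t) = 75/8 - 75*exp(-8*t/3)/8

The OU SDE dX = -theta X dt + sigma dB admits the integrating factor exp(theta t): d(exp(theta t) X_t) = sigma exp(theta t) dB_t. Integrating from 0 to t:
  X_t = x_0 * exp(-theta t) + sigma * int_0^t exp(-theta (t-s)) dB_s.
The Itô integral has mean 0 and (by the Itô isometry) variance sigma^2 * int_0^t exp(-2 theta (t - s)) ds = sigma^2 * (1 - exp(-2 theta t)) / (2 theta).
With theta = 4/3, sigma = 5, x_0 = 8:
  E[X_t] = 8 * exp(-4/3 t) = 8*exp(-4*t/3)
  Var(X_t) = (5)^2 * (1 - exp(-2*4/3 t)) / (2 * 4/3) = 75/8 - 75*exp(-8*t/3)/8.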